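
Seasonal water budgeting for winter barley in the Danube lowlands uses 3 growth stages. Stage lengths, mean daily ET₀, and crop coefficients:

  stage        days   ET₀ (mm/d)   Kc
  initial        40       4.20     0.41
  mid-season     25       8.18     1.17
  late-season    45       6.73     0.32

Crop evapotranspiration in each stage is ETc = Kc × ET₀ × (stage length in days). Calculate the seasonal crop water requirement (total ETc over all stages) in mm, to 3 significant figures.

initial: 0.41 × 4.20 × 40 = 68.88 mm
mid-season: 1.17 × 8.18 × 25 = 239.27 mm
late-season: 0.32 × 6.73 × 45 = 96.91 mm
Seasonal total = 405.06 mm

405 mm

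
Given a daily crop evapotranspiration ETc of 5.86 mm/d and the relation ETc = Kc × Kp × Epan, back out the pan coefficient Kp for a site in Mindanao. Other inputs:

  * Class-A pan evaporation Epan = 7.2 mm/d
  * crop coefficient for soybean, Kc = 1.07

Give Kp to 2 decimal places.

0.76

ETc = Kc × Kp × Epan  ⇒  Kp = ETc / (Kc × Epan)
Kp = 5.86 / (1.07 × 7.2) = 5.86 / 7.704 = 0.7606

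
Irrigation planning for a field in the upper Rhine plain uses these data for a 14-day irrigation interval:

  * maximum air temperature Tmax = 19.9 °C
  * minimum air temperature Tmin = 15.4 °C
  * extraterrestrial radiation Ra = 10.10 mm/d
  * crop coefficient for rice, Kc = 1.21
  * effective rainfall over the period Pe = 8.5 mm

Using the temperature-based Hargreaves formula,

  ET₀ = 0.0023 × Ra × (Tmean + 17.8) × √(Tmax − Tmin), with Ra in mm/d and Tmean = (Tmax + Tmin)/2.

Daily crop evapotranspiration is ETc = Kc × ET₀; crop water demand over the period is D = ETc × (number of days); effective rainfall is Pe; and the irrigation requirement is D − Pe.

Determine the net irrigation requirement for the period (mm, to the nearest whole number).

Tmean = (19.9 + 15.4)/2 = 17.65 °C
ET₀ = 0.0023 × 10.10 × (17.65 + 17.8) × √4.5 = 0.0023 × 10.10 × 35.45 × 2.1213 = 1.7469 mm/d
ETc = Kc × ET₀ = 1.21 × 1.7469 = 2.1137 mm/d
Crop demand D = ETc × 14 d = 2.1137 × 14 = 29.592 mm
D − Pe = 29.592 − 8.5 = 21.092 mm

21 mm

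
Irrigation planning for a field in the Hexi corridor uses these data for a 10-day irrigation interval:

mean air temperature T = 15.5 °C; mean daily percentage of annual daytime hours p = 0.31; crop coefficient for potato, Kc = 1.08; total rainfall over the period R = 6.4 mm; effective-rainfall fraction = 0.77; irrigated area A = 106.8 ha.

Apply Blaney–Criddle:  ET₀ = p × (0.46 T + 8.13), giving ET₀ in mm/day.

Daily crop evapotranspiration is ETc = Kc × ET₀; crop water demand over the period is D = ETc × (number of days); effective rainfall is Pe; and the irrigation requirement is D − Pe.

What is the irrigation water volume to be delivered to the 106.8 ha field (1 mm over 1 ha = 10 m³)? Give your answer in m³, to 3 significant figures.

49300 m³

ET₀ = 0.31 × (0.46 × 15.5 + 8.13) = 0.31 × 15.260 = 4.7306 mm/d
ETc = Kc × ET₀ = 1.08 × 4.7306 = 5.1090 mm/d
Crop demand D = ETc × 10 d = 5.1090 × 10 = 51.090 mm
Pe = 0.77 × 6.4 = 4.928 mm
D − Pe = 51.090 − 4.928 = 46.162 mm
Volume = 46.162 mm × 106.8 ha × 10 = 49301.0 m³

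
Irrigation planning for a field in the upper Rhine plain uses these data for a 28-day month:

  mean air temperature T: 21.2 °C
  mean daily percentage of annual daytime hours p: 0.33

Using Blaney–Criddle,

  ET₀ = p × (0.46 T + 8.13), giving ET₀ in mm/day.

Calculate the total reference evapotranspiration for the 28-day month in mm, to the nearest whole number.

ET₀ = 0.33 × (0.46 × 21.2 + 8.13) = 0.33 × 17.882 = 5.9011 mm/d
Monthly total = 5.9011 × 28 = 165.231 mm

165 mm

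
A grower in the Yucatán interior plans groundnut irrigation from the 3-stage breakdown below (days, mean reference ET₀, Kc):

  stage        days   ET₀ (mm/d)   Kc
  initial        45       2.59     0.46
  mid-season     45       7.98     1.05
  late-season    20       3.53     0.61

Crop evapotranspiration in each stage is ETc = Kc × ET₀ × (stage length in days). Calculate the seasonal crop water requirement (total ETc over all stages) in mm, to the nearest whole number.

474 mm

initial: 0.46 × 2.59 × 45 = 53.61 mm
mid-season: 1.05 × 7.98 × 45 = 377.06 mm
late-season: 0.61 × 3.53 × 20 = 43.07 mm
Seasonal total = 473.74 mm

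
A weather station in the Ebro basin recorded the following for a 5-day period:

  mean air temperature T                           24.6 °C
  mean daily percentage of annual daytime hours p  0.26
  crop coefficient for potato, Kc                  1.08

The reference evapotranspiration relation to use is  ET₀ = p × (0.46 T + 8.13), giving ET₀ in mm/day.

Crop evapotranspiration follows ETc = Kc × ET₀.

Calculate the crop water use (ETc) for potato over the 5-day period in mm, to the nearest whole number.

ET₀ = 0.26 × (0.46 × 24.6 + 8.13) = 0.26 × 19.446 = 5.0560 mm/d
ETc = Kc × ET₀ = 1.08 × 5.0560 = 5.4605 mm/d
Over 5 days: 5.4605 × 5 = 27.303 mm

27 mm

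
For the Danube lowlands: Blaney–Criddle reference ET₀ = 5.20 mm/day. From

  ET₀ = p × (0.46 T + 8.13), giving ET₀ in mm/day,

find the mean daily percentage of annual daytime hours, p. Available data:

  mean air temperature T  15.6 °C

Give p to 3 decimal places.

0.340

p = ET₀ / (0.46 T + 8.13) = 5.20 / (0.46 × 15.6 + 8.13) = 5.20 / 15.306 = 0.3397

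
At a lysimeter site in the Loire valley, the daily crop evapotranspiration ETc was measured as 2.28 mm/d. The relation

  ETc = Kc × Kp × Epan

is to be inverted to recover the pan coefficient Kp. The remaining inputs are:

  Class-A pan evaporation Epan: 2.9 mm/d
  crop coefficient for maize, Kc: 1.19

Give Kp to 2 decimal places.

0.66

ETc = Kc × Kp × Epan  ⇒  Kp = ETc / (Kc × Epan)
Kp = 2.28 / (1.19 × 2.9) = 2.28 / 3.451 = 0.6607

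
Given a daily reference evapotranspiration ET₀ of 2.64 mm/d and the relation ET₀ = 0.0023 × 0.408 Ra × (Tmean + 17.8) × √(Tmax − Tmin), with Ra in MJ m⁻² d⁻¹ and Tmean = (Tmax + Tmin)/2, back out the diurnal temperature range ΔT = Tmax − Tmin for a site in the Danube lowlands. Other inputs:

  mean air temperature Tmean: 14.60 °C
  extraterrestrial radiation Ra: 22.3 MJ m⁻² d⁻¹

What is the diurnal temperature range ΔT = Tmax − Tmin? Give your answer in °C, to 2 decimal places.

√ΔT = ET₀ / [0.0023 × 0.408 × Ra × (Tmean+17.8)] = 2.64 / (0.0023 × 9.0984 × 32.40) = 3.8937
ΔT = 3.8937² = 15.161 °C

15.16 °C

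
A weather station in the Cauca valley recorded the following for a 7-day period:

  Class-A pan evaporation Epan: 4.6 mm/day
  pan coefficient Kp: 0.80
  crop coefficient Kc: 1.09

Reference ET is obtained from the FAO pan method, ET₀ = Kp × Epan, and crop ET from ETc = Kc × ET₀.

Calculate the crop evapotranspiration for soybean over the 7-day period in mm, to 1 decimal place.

28.1 mm

ET₀ = 0.80 × 4.6 = 3.6800 mm/d
ETc = Kc × ET₀ = 1.09 × 3.6800 = 4.0112 mm/d
Over 7 days: 4.0112 × 7 = 28.078 mm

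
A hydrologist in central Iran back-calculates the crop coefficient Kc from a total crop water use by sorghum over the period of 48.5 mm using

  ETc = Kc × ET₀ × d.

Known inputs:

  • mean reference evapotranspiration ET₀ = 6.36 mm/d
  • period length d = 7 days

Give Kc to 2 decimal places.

ETc = Kc × ET₀ × d  ⇒  Kc = ETc / (ET₀ × d)
Kc = 48.5 / (6.36 × 7) = 48.5 / 44.52 = 1.0894

1.09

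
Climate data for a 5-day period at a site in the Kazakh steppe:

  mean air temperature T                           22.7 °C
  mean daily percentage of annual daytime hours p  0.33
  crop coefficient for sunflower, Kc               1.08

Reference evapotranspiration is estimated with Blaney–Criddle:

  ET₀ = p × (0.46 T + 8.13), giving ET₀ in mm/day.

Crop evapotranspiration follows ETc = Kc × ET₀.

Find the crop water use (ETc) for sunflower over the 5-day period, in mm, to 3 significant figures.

33.1 mm

ET₀ = 0.33 × (0.46 × 22.7 + 8.13) = 0.33 × 18.572 = 6.1288 mm/d
ETc = Kc × ET₀ = 1.08 × 6.1288 = 6.6191 mm/d
Over 5 days: 6.6191 × 5 = 33.096 mm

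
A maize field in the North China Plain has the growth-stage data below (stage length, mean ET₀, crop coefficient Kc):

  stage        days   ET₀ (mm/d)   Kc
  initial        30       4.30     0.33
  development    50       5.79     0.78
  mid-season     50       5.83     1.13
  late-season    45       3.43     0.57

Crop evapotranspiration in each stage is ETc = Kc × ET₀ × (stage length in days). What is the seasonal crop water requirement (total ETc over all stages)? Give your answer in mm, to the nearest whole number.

686 mm

initial: 0.33 × 4.30 × 30 = 42.57 mm
development: 0.78 × 5.79 × 50 = 225.81 mm
mid-season: 1.13 × 5.83 × 50 = 329.40 mm
late-season: 0.57 × 3.43 × 45 = 87.98 mm
Seasonal total = 685.76 mm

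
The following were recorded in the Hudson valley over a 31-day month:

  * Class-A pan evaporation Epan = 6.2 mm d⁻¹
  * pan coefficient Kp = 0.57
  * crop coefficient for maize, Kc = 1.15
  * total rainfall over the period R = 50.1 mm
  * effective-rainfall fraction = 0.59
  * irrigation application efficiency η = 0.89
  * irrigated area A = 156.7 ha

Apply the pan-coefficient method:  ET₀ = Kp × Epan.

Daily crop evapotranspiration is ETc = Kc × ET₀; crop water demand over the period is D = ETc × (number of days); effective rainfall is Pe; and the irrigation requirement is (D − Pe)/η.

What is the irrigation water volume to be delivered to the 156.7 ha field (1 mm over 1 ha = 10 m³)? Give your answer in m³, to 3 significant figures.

170000 m³

ET₀ = 0.57 × 6.2 = 3.5340 mm/d
ETc = Kc × ET₀ = 1.15 × 3.5340 = 4.0641 mm/d
Crop demand D = ETc × 31 d = 4.0641 × 31 = 125.987 mm
Pe = 0.59 × 50.1 = 29.559 mm
D − Pe = 125.987 − 29.559 = 96.428 mm
Gross irrigation = 96.428 / 0.89 = 108.346 mm
Volume = 108.346 mm × 156.7 ha × 10 = 169778.2 m³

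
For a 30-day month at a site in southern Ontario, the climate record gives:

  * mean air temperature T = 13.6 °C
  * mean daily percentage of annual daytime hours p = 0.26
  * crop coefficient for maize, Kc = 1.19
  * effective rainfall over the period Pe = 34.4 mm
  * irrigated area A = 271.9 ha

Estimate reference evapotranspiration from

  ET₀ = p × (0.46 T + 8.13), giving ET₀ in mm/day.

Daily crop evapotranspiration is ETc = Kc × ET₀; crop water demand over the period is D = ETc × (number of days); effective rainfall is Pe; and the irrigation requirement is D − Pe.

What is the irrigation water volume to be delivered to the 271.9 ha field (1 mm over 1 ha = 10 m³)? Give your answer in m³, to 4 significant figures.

ET₀ = 0.26 × (0.46 × 13.6 + 8.13) = 0.26 × 14.386 = 3.7404 mm/d
ETc = Kc × ET₀ = 1.19 × 3.7404 = 4.4511 mm/d
Crop demand D = ETc × 30 d = 4.4511 × 30 = 133.533 mm
D − Pe = 133.533 − 34.4 = 99.133 mm
Volume = 99.133 mm × 271.9 ha × 10 = 269542.6 m³

269500 m³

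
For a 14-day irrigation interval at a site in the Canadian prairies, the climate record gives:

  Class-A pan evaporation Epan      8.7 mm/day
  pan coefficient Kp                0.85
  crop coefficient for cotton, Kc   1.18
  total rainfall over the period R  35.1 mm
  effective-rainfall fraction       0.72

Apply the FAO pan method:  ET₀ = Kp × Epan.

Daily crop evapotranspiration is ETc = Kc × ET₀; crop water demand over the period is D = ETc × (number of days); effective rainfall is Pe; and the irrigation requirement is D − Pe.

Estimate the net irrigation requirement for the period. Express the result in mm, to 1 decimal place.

96.9 mm

ET₀ = 0.85 × 8.7 = 7.3950 mm/d
ETc = Kc × ET₀ = 1.18 × 7.3950 = 8.7261 mm/d
Crop demand D = ETc × 14 d = 8.7261 × 14 = 122.165 mm
Pe = 0.72 × 35.1 = 25.272 mm
D − Pe = 122.165 − 25.272 = 96.893 mm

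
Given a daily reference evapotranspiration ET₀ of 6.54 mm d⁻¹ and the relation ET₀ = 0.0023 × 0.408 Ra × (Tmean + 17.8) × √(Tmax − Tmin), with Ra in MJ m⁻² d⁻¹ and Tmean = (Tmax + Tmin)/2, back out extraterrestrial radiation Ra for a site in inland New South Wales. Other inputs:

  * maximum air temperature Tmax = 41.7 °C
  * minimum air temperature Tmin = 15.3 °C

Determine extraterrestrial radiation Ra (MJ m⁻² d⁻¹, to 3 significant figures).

Tmean = (41.7+15.3)/2 = 28.50 °C; ΔT = 26.4
Ra = ET₀ / [0.0023 × 0.408 × (Tmean+17.8) × √ΔT]
   = 6.54 / (0.0023 × 0.408 × 46.30 × 5.1381) = 29.296 MJ m⁻² d⁻¹

29.3 MJ m⁻² d⁻¹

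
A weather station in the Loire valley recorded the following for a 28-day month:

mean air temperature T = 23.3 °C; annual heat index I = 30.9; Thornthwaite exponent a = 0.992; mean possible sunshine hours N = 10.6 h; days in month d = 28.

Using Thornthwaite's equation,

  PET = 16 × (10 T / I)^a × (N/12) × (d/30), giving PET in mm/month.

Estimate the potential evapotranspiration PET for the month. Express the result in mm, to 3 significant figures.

97.9 mm

10T/I = 10 × 23.3 / 30.9 = 7.5405
(10T/I)^a = 7.5405^0.992 = 7.4196
Uncorrected PET = 16 × 7.4196 = 118.714 mm
Correction = (N/12)(d/30) = (10.6/12)(28/30) = 0.8244
PET = 118.714 × 0.8244 = 97.868 mm/month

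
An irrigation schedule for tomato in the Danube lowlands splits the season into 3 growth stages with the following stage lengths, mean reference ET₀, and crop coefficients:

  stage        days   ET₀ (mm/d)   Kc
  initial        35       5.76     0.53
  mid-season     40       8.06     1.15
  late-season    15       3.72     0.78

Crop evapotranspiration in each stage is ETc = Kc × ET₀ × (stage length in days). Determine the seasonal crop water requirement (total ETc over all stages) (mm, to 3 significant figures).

521 mm

initial: 0.53 × 5.76 × 35 = 106.85 mm
mid-season: 1.15 × 8.06 × 40 = 370.76 mm
late-season: 0.78 × 3.72 × 15 = 43.52 mm
Seasonal total = 521.13 mm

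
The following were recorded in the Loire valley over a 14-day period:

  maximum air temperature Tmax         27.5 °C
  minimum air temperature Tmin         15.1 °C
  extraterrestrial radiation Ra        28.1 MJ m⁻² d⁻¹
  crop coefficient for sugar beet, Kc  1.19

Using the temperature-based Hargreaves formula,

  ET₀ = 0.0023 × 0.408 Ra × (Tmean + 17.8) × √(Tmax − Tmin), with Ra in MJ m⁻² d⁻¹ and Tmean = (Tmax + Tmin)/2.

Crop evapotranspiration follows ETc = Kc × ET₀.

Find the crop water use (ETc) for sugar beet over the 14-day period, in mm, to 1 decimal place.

Tmean = (27.5 + 15.1)/2 = 21.30 °C
0.408 Ra = 0.408 × 28.1 = 11.4648 mm/d equivalent
ET₀ = 0.0023 × 11.4648 × (21.30 + 17.8) × √12.4 = 0.0023 × 11.4648 × 39.10 × 3.5214 = 3.6307 mm/d
ETc = Kc × ET₀ = 1.19 × 3.6307 = 4.3205 mm/d
Over 14 days: 4.3205 × 14 = 60.487 mm

60.5 mm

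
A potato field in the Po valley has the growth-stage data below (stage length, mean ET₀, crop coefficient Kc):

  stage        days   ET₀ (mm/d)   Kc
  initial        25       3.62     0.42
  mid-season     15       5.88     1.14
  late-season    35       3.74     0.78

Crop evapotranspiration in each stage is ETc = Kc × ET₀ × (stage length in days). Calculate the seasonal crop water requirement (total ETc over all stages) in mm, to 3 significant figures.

241 mm

initial: 0.42 × 3.62 × 25 = 38.01 mm
mid-season: 1.14 × 5.88 × 15 = 100.55 mm
late-season: 0.78 × 3.74 × 35 = 102.10 mm
Seasonal total = 240.66 mm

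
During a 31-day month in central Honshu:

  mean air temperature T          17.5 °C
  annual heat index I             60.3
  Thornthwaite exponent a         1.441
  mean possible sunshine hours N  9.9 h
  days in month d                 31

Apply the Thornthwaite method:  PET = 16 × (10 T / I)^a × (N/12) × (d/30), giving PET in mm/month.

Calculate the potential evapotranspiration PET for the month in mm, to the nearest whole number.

10T/I = 10 × 17.5 / 60.3 = 2.9022
(10T/I)^a = 2.9022^1.441 = 4.6429
Uncorrected PET = 16 × 4.6429 = 74.286 mm
Correction = (N/12)(d/30) = (9.9/12)(31/30) = 0.8525
PET = 74.286 × 0.8525 = 63.329 mm/month

63 mm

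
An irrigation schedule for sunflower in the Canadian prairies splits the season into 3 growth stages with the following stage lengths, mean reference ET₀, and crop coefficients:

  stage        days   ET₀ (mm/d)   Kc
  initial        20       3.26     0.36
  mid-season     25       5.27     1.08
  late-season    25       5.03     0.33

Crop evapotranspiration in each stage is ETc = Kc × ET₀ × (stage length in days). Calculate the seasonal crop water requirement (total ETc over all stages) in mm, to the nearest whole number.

207 mm

initial: 0.36 × 3.26 × 20 = 23.47 mm
mid-season: 1.08 × 5.27 × 25 = 142.29 mm
late-season: 0.33 × 5.03 × 25 = 41.50 mm
Seasonal total = 207.26 mm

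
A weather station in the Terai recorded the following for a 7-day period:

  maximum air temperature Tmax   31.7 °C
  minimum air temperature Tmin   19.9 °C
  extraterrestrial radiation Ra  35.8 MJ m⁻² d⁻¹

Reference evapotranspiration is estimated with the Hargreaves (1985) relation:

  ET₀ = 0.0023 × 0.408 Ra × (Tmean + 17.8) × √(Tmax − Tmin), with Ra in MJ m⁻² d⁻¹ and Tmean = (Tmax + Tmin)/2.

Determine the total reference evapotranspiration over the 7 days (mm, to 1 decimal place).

35.2 mm

Tmean = (31.7 + 19.9)/2 = 25.80 °C
0.408 Ra = 0.408 × 35.8 = 14.6064 mm/d equivalent
ET₀ = 0.0023 × 14.6064 × (25.80 + 17.8) × √11.8 = 0.0023 × 14.6064 × 43.60 × 3.4351 = 5.0315 mm/d
Over 7 days: 5.0315 × 7 = 35.221 mm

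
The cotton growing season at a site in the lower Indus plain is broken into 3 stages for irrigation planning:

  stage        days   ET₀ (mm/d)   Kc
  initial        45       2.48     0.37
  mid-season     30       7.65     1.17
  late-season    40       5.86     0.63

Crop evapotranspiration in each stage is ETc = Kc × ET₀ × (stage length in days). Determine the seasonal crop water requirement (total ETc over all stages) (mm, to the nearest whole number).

457 mm

initial: 0.37 × 2.48 × 45 = 41.29 mm
mid-season: 1.17 × 7.65 × 30 = 268.52 mm
late-season: 0.63 × 5.86 × 40 = 147.67 mm
Seasonal total = 457.48 mm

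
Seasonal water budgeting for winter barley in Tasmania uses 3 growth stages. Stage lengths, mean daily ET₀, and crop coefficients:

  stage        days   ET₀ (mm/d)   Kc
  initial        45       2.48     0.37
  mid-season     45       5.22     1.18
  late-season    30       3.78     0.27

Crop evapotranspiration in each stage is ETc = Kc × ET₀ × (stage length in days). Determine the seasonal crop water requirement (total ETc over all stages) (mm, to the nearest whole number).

349 mm

initial: 0.37 × 2.48 × 45 = 41.29 mm
mid-season: 1.18 × 5.22 × 45 = 277.18 mm
late-season: 0.27 × 3.78 × 30 = 30.62 mm
Seasonal total = 349.09 mm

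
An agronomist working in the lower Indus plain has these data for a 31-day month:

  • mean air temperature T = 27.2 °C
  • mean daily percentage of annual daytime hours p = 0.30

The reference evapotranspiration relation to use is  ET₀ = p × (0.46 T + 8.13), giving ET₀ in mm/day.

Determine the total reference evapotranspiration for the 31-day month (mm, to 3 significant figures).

192 mm

ET₀ = 0.30 × (0.46 × 27.2 + 8.13) = 0.30 × 20.642 = 6.1926 mm/d
Monthly total = 6.1926 × 31 = 191.971 mm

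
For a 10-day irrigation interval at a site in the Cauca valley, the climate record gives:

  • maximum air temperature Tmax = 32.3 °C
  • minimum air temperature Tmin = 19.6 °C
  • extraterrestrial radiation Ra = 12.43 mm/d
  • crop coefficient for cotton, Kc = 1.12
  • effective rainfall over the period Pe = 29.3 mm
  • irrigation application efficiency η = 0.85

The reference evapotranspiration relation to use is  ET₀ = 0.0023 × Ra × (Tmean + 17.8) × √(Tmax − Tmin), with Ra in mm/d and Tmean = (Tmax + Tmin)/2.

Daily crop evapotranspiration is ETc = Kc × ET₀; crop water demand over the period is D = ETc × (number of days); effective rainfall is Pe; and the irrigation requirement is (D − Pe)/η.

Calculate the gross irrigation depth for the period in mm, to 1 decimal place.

Tmean = (32.3 + 19.6)/2 = 25.95 °C
ET₀ = 0.0023 × 12.43 × (25.95 + 17.8) × √12.7 = 0.0023 × 12.43 × 43.75 × 3.5637 = 4.4574 mm/d
ETc = Kc × ET₀ = 1.12 × 4.4574 = 4.9923 mm/d
Crop demand D = ETc × 10 d = 4.9923 × 10 = 49.923 mm
D − Pe = 49.923 − 29.3 = 20.623 mm
Gross irrigation = 20.623 / 0.85 = 24.262 mm

24.3 mm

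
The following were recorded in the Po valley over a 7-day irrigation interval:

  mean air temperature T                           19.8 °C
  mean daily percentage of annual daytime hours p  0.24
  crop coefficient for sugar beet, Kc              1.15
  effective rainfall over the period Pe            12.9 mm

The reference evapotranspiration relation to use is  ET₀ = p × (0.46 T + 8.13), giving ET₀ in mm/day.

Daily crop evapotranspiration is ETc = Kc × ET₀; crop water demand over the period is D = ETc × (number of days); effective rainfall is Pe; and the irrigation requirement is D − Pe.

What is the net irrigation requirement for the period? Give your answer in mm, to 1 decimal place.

ET₀ = 0.24 × (0.46 × 19.8 + 8.13) = 0.24 × 17.238 = 4.1371 mm/d
ETc = Kc × ET₀ = 1.15 × 4.1371 = 4.7577 mm/d
Crop demand D = ETc × 7 d = 4.7577 × 7 = 33.304 mm
D − Pe = 33.304 − 12.9 = 20.404 mm

20.4 mm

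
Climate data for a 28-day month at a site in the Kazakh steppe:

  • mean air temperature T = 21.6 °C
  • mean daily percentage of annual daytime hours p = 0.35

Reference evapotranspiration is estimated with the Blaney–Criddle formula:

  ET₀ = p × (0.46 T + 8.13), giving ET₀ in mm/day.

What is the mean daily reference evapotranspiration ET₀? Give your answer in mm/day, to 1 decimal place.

6.3 mm/day

ET₀ = 0.35 × (0.46 × 21.6 + 8.13) = 0.35 × 18.066 = 6.3231 mm/d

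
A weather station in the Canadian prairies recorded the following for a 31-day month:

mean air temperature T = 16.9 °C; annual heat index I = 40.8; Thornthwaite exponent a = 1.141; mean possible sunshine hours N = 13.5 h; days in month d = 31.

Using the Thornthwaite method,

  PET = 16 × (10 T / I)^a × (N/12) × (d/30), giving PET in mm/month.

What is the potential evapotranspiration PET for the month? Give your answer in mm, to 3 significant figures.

10T/I = 10 × 16.9 / 40.8 = 4.1422
(10T/I)^a = 4.1422^1.141 = 5.0613
Uncorrected PET = 16 × 5.0613 = 80.981 mm
Correction = (N/12)(d/30) = (13.5/12)(31/30) = 1.1625
PET = 80.981 × 1.1625 = 94.140 mm/month

94.1 mm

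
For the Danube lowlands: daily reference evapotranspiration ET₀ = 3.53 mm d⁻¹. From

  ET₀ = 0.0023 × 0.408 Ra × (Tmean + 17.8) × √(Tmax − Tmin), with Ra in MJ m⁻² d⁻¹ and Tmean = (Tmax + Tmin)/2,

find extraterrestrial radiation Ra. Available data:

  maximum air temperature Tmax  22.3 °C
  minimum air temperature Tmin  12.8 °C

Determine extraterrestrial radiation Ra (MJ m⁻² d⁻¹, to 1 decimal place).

34.5 MJ m⁻² d⁻¹

Tmean = (22.3+12.8)/2 = 17.55 °C; ΔT = 9.5
Ra = ET₀ / [0.0023 × 0.408 × (Tmean+17.8) × √ΔT]
   = 3.53 / (0.0023 × 0.408 × 35.35 × 3.0822) = 34.525 MJ m⁻² d⁻¹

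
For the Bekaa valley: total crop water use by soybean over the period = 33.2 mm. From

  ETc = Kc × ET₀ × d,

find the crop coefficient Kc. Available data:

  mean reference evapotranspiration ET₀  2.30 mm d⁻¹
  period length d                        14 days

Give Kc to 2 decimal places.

1.03

ETc = Kc × ET₀ × d  ⇒  Kc = ETc / (ET₀ × d)
Kc = 33.2 / (2.30 × 14) = 33.2 / 32.20 = 1.0311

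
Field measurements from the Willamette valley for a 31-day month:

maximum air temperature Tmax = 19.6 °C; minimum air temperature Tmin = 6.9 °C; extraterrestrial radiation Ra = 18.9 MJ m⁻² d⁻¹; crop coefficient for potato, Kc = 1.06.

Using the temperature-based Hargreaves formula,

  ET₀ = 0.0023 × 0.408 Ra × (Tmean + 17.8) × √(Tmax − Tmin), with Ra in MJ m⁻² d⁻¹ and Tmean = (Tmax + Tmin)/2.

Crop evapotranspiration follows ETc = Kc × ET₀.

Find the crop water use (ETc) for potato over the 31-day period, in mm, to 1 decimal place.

Tmean = (19.6 + 6.9)/2 = 13.25 °C
0.408 Ra = 0.408 × 18.9 = 7.7112 mm/d equivalent
ET₀ = 0.0023 × 7.7112 × (13.25 + 17.8) × √12.7 = 0.0023 × 7.7112 × 31.05 × 3.5637 = 1.9625 mm/d
ETc = Kc × ET₀ = 1.06 × 1.9625 = 2.0803 mm/d
Over 31 days: 2.0803 × 31 = 64.489 mm

64.5 mm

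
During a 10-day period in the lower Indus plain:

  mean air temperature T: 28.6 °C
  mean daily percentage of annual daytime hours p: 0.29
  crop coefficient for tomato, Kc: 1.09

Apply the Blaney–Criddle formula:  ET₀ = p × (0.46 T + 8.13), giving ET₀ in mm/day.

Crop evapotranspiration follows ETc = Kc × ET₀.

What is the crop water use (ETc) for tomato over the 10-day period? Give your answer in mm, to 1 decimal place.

ET₀ = 0.29 × (0.46 × 28.6 + 8.13) = 0.29 × 21.286 = 6.1729 mm/d
ETc = Kc × ET₀ = 1.09 × 6.1729 = 6.7285 mm/d
Over 10 days: 6.7285 × 10 = 67.285 mm

67.3 mm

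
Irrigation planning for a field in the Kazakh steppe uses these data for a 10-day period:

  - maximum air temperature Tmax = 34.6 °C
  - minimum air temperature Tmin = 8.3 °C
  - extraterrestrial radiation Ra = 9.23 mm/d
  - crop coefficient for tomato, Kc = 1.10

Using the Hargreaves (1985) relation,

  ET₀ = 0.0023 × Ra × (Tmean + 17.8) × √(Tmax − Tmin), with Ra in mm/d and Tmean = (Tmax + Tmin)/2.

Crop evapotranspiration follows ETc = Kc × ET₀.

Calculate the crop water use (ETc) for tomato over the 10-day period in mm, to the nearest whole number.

47 mm

Tmean = (34.6 + 8.3)/2 = 21.45 °C
ET₀ = 0.0023 × 9.23 × (21.45 + 17.8) × √26.3 = 0.0023 × 9.23 × 39.25 × 5.1284 = 4.2732 mm/d
ETc = Kc × ET₀ = 1.10 × 4.2732 = 4.7005 mm/d
Over 10 days: 4.7005 × 10 = 47.005 mm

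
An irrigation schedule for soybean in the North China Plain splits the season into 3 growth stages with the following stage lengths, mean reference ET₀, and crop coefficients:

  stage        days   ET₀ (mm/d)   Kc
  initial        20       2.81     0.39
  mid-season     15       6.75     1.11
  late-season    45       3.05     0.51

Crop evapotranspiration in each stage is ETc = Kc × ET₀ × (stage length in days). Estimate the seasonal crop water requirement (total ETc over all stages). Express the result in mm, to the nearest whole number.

initial: 0.39 × 2.81 × 20 = 21.92 mm
mid-season: 1.11 × 6.75 × 15 = 112.39 mm
late-season: 0.51 × 3.05 × 45 = 70.00 mm
Seasonal total = 204.31 mm

204 mm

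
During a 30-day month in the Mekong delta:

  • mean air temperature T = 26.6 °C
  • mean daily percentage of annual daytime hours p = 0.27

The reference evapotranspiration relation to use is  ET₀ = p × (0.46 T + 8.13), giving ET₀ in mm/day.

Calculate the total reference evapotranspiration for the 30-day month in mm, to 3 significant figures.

165 mm

ET₀ = 0.27 × (0.46 × 26.6 + 8.13) = 0.27 × 20.366 = 5.4988 mm/d
Monthly total = 5.4988 × 30 = 164.964 mm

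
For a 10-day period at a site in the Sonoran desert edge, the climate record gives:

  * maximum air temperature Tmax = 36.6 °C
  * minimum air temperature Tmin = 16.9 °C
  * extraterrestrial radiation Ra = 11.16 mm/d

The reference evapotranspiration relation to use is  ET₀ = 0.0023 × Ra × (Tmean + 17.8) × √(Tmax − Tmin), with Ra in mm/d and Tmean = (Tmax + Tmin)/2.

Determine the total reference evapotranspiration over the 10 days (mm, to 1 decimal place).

50.8 mm

Tmean = (36.6 + 16.9)/2 = 26.75 °C
ET₀ = 0.0023 × 11.16 × (26.75 + 17.8) × √19.7 = 0.0023 × 11.16 × 44.55 × 4.4385 = 5.0755 mm/d
Over 10 days: 5.0755 × 10 = 50.755 mm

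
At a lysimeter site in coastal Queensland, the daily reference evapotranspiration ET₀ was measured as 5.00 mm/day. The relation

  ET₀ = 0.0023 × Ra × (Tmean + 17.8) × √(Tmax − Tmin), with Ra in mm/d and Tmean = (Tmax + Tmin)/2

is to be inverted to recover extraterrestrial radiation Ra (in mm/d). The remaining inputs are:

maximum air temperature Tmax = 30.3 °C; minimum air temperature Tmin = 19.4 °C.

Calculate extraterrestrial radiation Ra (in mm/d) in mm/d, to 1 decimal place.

Tmean = 24.85 °C; √ΔT = 3.3015
Ra = ET₀ / [0.0023 × (Tmean+17.8) × √ΔT] = 5.00 / (0.0023 × 42.65 × 3.3015) = 15.439 mm/d

15.4 mm/d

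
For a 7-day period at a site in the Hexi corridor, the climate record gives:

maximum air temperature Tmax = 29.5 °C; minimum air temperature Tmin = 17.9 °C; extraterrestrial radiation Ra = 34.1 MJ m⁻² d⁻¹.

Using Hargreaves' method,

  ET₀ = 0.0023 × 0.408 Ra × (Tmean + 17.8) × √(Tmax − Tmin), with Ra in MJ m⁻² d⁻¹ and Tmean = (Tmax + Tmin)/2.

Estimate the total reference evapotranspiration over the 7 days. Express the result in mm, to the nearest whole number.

Tmean = (29.5 + 17.9)/2 = 23.70 °C
0.408 Ra = 0.408 × 34.1 = 13.9128 mm/d equivalent
ET₀ = 0.0023 × 13.9128 × (23.70 + 17.8) × √11.6 = 0.0023 × 13.9128 × 41.50 × 3.4059 = 4.5230 mm/d
Over 7 days: 4.5230 × 7 = 31.661 mm

32 mm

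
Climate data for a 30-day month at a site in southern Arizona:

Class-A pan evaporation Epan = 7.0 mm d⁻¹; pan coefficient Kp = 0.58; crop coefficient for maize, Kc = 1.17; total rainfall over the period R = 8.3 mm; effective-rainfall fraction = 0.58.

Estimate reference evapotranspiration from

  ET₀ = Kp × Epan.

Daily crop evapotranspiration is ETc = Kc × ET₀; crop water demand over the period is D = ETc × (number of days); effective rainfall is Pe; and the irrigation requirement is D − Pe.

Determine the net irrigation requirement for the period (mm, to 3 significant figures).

ET₀ = 0.58 × 7.0 = 4.0600 mm/d
ETc = Kc × ET₀ = 1.17 × 4.0600 = 4.7502 mm/d
Crop demand D = ETc × 30 d = 4.7502 × 30 = 142.506 mm
Pe = 0.58 × 8.3 = 4.814 mm
D − Pe = 142.506 − 4.814 = 137.692 mm

138 mm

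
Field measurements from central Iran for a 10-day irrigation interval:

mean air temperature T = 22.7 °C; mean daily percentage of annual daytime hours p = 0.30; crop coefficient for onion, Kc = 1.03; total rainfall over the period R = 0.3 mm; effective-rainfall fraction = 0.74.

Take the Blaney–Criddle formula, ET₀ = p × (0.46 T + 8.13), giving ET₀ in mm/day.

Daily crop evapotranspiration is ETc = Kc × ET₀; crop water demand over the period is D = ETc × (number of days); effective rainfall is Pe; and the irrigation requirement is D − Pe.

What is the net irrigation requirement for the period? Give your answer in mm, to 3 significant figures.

57.2 mm

ET₀ = 0.30 × (0.46 × 22.7 + 8.13) = 0.30 × 18.572 = 5.5716 mm/d
ETc = Kc × ET₀ = 1.03 × 5.5716 = 5.7387 mm/d
Crop demand D = ETc × 10 d = 5.7387 × 10 = 57.387 mm
Pe = 0.74 × 0.3 = 0.222 mm
D − Pe = 57.387 − 0.222 = 57.165 mm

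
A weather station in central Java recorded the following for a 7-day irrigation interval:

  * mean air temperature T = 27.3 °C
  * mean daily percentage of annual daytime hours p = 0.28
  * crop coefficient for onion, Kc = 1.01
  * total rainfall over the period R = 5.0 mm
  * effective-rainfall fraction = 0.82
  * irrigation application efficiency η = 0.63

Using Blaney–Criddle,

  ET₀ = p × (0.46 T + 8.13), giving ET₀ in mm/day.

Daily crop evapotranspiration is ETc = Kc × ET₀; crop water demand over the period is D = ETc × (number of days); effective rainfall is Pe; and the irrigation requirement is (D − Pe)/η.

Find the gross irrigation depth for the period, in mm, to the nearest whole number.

58 mm

ET₀ = 0.28 × (0.46 × 27.3 + 8.13) = 0.28 × 20.688 = 5.7926 mm/d
ETc = Kc × ET₀ = 1.01 × 5.7926 = 5.8505 mm/d
Crop demand D = ETc × 7 d = 5.8505 × 7 = 40.954 mm
Pe = 0.82 × 5.0 = 4.100 mm
D − Pe = 40.954 − 4.100 = 36.854 mm
Gross irrigation = 36.854 / 0.63 = 58.498 mm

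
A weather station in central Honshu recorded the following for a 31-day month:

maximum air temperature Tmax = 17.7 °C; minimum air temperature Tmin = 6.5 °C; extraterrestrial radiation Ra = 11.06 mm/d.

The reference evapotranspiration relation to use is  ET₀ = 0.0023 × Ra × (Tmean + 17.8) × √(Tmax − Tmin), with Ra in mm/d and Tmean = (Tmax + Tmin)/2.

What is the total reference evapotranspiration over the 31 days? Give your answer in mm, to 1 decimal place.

Tmean = (17.7 + 6.5)/2 = 12.10 °C
ET₀ = 0.0023 × 11.06 × (12.10 + 17.8) × √11.2 = 0.0023 × 11.06 × 29.90 × 3.3466 = 2.5454 mm/d
Over 31 days: 2.5454 × 31 = 78.907 mm

78.9 mm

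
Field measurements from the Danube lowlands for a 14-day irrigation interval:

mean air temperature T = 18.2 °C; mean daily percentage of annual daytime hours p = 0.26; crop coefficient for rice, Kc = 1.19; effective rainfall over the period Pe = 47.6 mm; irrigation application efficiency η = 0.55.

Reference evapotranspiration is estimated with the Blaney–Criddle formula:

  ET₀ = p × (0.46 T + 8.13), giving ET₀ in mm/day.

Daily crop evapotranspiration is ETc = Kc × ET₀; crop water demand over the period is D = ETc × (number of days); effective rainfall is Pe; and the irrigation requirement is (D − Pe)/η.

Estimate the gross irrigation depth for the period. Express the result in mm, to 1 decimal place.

43.4 mm

ET₀ = 0.26 × (0.46 × 18.2 + 8.13) = 0.26 × 16.502 = 4.2905 mm/d
ETc = Kc × ET₀ = 1.19 × 4.2905 = 5.1057 mm/d
Crop demand D = ETc × 14 d = 5.1057 × 14 = 71.480 mm
D − Pe = 71.480 − 47.6 = 23.880 mm
Gross irrigation = 23.880 / 0.55 = 43.418 mm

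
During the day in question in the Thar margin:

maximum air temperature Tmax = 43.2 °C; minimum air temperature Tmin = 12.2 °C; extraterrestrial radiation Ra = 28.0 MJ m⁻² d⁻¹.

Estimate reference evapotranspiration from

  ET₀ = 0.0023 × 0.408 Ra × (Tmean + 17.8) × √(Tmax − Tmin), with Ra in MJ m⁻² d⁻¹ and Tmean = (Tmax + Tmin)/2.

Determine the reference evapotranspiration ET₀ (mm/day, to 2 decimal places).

6.66 mm/day

Tmean = (43.2 + 12.2)/2 = 27.70 °C
0.408 Ra = 0.408 × 28.0 = 11.4240 mm/d equivalent
ET₀ = 0.0023 × 11.4240 × (27.70 + 17.8) × √31.0 = 0.0023 × 11.4240 × 45.50 × 5.5678 = 6.6564 mm/d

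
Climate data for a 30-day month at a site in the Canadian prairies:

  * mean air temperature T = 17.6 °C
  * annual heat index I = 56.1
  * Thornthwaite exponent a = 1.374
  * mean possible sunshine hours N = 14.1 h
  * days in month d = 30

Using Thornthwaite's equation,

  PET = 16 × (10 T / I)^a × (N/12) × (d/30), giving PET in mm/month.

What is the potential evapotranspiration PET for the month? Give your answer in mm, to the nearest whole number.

10T/I = 10 × 17.6 / 56.1 = 3.1373
(10T/I)^a = 3.1373^1.374 = 4.8114
Uncorrected PET = 16 × 4.8114 = 76.982 mm
Correction = (N/12)(d/30) = (14.1/12)(30/30) = 1.1750
PET = 76.982 × 1.1750 = 90.454 mm/month

90 mm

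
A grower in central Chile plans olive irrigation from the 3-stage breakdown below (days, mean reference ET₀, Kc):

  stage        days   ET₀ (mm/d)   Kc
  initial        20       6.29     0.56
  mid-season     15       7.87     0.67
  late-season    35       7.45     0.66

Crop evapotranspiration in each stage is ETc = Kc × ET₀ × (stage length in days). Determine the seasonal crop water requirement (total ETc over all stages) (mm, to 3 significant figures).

322 mm

initial: 0.56 × 6.29 × 20 = 70.45 mm
mid-season: 0.67 × 7.87 × 15 = 79.09 mm
late-season: 0.66 × 7.45 × 35 = 172.10 mm
Seasonal total = 321.64 mm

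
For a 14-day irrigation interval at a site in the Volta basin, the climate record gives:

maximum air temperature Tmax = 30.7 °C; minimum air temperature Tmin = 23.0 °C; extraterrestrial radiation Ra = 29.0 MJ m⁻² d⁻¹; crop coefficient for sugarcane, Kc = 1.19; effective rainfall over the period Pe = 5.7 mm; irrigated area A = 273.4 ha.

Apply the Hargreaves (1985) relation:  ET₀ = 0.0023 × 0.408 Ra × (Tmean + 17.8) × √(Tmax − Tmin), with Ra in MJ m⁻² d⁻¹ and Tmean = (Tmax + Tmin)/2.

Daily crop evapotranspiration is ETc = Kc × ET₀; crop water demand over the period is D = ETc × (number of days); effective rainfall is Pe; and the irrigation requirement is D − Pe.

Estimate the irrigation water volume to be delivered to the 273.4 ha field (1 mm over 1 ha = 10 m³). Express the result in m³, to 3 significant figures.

Tmean = (30.7 + 23.0)/2 = 26.85 °C
0.408 Ra = 0.408 × 29.0 = 11.8320 mm/d equivalent
ET₀ = 0.0023 × 11.8320 × (26.85 + 17.8) × √7.7 = 0.0023 × 11.8320 × 44.65 × 2.7749 = 3.3717 mm/d
ETc = Kc × ET₀ = 1.19 × 3.3717 = 4.0123 mm/d
Crop demand D = ETc × 14 d = 4.0123 × 14 = 56.172 mm
D − Pe = 56.172 − 5.7 = 50.472 mm
Volume = 50.472 mm × 273.4 ha × 10 = 137990.4 m³

138000 m³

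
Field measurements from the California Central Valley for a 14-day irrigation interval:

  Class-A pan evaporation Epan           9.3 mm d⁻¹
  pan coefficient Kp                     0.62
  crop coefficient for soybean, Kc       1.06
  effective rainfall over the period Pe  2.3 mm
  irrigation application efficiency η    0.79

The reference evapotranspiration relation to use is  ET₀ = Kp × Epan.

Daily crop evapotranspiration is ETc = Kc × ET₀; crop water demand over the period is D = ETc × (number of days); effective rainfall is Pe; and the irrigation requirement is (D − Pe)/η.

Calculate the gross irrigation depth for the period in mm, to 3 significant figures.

ET₀ = 0.62 × 9.3 = 5.7660 mm/d
ETc = Kc × ET₀ = 1.06 × 5.7660 = 6.1120 mm/d
Crop demand D = ETc × 14 d = 6.1120 × 14 = 85.568 mm
D − Pe = 85.568 − 2.3 = 83.268 mm
Gross irrigation = 83.268 / 0.79 = 105.403 mm

105 mm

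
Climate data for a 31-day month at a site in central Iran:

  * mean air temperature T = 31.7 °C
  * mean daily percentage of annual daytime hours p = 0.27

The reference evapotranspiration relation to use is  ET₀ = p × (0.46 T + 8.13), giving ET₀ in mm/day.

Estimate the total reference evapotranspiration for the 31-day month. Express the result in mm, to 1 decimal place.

ET₀ = 0.27 × (0.46 × 31.7 + 8.13) = 0.27 × 22.712 = 6.1322 mm/d
Monthly total = 6.1322 × 31 = 190.098 mm

190.1 mm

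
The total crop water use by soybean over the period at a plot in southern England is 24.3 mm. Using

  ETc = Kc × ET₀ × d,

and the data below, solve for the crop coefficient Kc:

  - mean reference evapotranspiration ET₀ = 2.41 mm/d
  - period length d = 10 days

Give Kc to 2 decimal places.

ETc = Kc × ET₀ × d  ⇒  Kc = ETc / (ET₀ × d)
Kc = 24.3 / (2.41 × 10) = 24.3 / 24.10 = 1.0083

1.01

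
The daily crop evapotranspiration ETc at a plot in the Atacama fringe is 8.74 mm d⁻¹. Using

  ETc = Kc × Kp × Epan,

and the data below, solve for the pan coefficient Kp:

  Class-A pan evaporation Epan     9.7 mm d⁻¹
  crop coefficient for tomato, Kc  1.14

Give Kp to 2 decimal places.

0.79

ETc = Kc × Kp × Epan  ⇒  Kp = ETc / (Kc × Epan)
Kp = 8.74 / (1.14 × 9.7) = 8.74 / 11.058 = 0.7904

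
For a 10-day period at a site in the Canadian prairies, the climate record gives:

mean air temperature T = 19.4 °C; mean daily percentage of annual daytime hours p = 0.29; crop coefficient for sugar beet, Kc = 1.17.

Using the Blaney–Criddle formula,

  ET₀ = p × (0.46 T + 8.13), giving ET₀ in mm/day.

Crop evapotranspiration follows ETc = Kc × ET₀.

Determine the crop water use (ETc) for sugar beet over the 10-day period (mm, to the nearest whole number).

58 mm

ET₀ = 0.29 × (0.46 × 19.4 + 8.13) = 0.29 × 17.054 = 4.9457 mm/d
ETc = Kc × ET₀ = 1.17 × 4.9457 = 5.7865 mm/d
Over 10 days: 5.7865 × 10 = 57.865 mm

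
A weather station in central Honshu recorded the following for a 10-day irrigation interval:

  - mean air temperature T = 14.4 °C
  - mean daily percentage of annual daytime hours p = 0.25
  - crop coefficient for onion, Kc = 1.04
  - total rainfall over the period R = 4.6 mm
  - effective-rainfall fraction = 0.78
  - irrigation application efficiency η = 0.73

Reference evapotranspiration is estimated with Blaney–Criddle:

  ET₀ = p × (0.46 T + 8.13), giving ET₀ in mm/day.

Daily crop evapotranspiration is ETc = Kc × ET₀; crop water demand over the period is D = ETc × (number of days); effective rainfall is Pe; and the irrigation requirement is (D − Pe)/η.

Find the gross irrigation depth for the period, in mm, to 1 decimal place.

ET₀ = 0.25 × (0.46 × 14.4 + 8.13) = 0.25 × 14.754 = 3.6885 mm/d
ETc = Kc × ET₀ = 1.04 × 3.6885 = 3.8360 mm/d
Crop demand D = ETc × 10 d = 3.8360 × 10 = 38.360 mm
Pe = 0.78 × 4.6 = 3.588 mm
D − Pe = 38.360 − 3.588 = 34.772 mm
Gross irrigation = 34.772 / 0.73 = 47.633 mm

47.6 mm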